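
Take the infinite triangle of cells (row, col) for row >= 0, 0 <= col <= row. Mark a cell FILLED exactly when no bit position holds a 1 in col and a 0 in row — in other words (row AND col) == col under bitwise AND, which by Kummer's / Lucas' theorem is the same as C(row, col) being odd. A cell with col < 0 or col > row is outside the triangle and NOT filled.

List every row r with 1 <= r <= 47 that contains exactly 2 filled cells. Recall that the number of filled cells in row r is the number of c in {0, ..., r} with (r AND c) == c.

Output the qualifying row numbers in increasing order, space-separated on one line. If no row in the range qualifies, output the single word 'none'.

Row r has 2^popcount(r) filled cells, so we need popcount(r) = log2(2) = 1.
Scan r = 1..47 and keep those with exactly 1 one-bits:
r=1=1 popcount=1 -> KEEP
r=2=10 popcount=1 -> KEEP
r=3=11 popcount=2 -> skip
r=4=100 popcount=1 -> KEEP
r=5=101 popcount=2 -> skip
r=6=110 popcount=2 -> skip
r=7=111 popcount=3 -> skip
r=8=1000 popcount=1 -> KEEP
r=9=1001 popcount=2 -> skip
r=10=1010 popcount=2 -> skip
r=11=1011 popcount=3 -> skip
r=12=1100 popcount=2 -> skip
r=13=1101 popcount=3 -> skip
r=14=1110 popcount=3 -> skip
r=15=1111 popcount=4 -> skip
r=16=10000 popcount=1 -> KEEP
r=17=10001 popcount=2 -> skip
r=18=10010 popcount=2 -> skip
r=19=10011 popcount=3 -> skip
r=20=10100 popcount=2 -> skip
r=21=10101 popcount=3 -> skip
r=22=10110 popcount=3 -> skip
r=23=10111 popcount=4 -> skip
r=24=11000 popcount=2 -> skip
r=25=11001 popcount=3 -> skip
r=26=11010 popcount=3 -> skip
r=27=11011 popcount=4 -> skip
r=28=11100 popcount=3 -> skip
r=29=11101 popcount=4 -> skip
r=30=11110 popcount=4 -> skip
r=31=11111 popcount=5 -> skip
r=32=100000 popcount=1 -> KEEP
r=33=100001 popcount=2 -> skip
r=34=100010 popcount=2 -> skip
r=35=100011 popcount=3 -> skip
r=36=100100 popcount=2 -> skip
r=37=100101 popcount=3 -> skip
r=38=100110 popcount=3 -> skip
r=39=100111 popcount=4 -> skip
r=40=101000 popcount=2 -> skip
r=41=101001 popcount=3 -> skip
r=42=101010 popcount=3 -> skip
r=43=101011 popcount=4 -> skip
r=44=101100 popcount=3 -> skip
r=45=101101 popcount=4 -> skip
r=46=101110 popcount=4 -> skip
r=47=101111 popcount=5 -> skip
Kept rows: 1 2 4 8 16 32

Answer: 1 2 4 8 16 32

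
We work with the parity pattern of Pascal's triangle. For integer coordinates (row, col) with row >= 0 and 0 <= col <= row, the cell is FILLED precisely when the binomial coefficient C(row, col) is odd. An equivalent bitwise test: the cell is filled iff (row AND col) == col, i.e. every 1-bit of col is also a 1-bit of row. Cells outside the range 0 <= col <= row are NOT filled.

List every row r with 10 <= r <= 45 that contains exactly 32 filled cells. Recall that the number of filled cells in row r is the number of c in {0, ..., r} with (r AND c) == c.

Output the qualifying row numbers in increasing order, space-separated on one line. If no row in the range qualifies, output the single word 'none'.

Answer: 31

Derivation:
Row r has 2^popcount(r) filled cells, so we need popcount(r) = log2(32) = 5.
Scan r = 10..45 and keep those with exactly 5 one-bits:
r=10=1010 popcount=2 -> skip
r=11=1011 popcount=3 -> skip
r=12=1100 popcount=2 -> skip
r=13=1101 popcount=3 -> skip
r=14=1110 popcount=3 -> skip
r=15=1111 popcount=4 -> skip
r=16=10000 popcount=1 -> skip
r=17=10001 popcount=2 -> skip
r=18=10010 popcount=2 -> skip
r=19=10011 popcount=3 -> skip
r=20=10100 popcount=2 -> skip
r=21=10101 popcount=3 -> skip
r=22=10110 popcount=3 -> skip
r=23=10111 popcount=4 -> skip
r=24=11000 popcount=2 -> skip
r=25=11001 popcount=3 -> skip
r=26=11010 popcount=3 -> skip
r=27=11011 popcount=4 -> skip
r=28=11100 popcount=3 -> skip
r=29=11101 popcount=4 -> skip
r=30=11110 popcount=4 -> skip
r=31=11111 popcount=5 -> KEEP
r=32=100000 popcount=1 -> skip
r=33=100001 popcount=2 -> skip
r=34=100010 popcount=2 -> skip
r=35=100011 popcount=3 -> skip
r=36=100100 popcount=2 -> skip
r=37=100101 popcount=3 -> skip
r=38=100110 popcount=3 -> skip
r=39=100111 popcount=4 -> skip
r=40=101000 popcount=2 -> skip
r=41=101001 popcount=3 -> skip
r=42=101010 popcount=3 -> skip
r=43=101011 popcount=4 -> skip
r=44=101100 popcount=3 -> skip
r=45=101101 popcount=4 -> skip
Kept rows: 31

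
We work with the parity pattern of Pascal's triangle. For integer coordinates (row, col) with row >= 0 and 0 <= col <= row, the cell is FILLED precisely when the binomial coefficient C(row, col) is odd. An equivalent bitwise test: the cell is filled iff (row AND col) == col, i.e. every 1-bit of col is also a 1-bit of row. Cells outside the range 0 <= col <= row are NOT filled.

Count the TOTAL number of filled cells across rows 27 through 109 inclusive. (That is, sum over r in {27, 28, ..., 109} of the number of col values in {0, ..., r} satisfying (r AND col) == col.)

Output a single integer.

Answer: 1288

Derivation:
r27=11011 pc4: +16 =16
r28=11100 pc3: +8 =24
r29=11101 pc4: +16 =40
r30=11110 pc4: +16 =56
r31=11111 pc5: +32 =88
r32=100000 pc1: +2 =90
r33=100001 pc2: +4 =94
r34=100010 pc2: +4 =98
r35=100011 pc3: +8 =106
r36=100100 pc2: +4 =110
r37=100101 pc3: +8 =118
r38=100110 pc3: +8 =126
r39=100111 pc4: +16 =142
r40=101000 pc2: +4 =146
r41=101001 pc3: +8 =154
r42=101010 pc3: +8 =162
r43=101011 pc4: +16 =178
r44=101100 pc3: +8 =186
r45=101101 pc4: +16 =202
r46=101110 pc4: +16 =218
r47=101111 pc5: +32 =250
r48=110000 pc2: +4 =254
r49=110001 pc3: +8 =262
r50=110010 pc3: +8 =270
r51=110011 pc4: +16 =286
r52=110100 pc3: +8 =294
r53=110101 pc4: +16 =310
r54=110110 pc4: +16 =326
r55=110111 pc5: +32 =358
r56=111000 pc3: +8 =366
r57=111001 pc4: +16 =382
r58=111010 pc4: +16 =398
r59=111011 pc5: +32 =430
r60=111100 pc4: +16 =446
r61=111101 pc5: +32 =478
r62=111110 pc5: +32 =510
r63=111111 pc6: +64 =574
r64=1000000 pc1: +2 =576
r65=1000001 pc2: +4 =580
r66=1000010 pc2: +4 =584
r67=1000011 pc3: +8 =592
r68=1000100 pc2: +4 =596
r69=1000101 pc3: +8 =604
r70=1000110 pc3: +8 =612
r71=1000111 pc4: +16 =628
r72=1001000 pc2: +4 =632
r73=1001001 pc3: +8 =640
r74=1001010 pc3: +8 =648
r75=1001011 pc4: +16 =664
r76=1001100 pc3: +8 =672
r77=1001101 pc4: +16 =688
r78=1001110 pc4: +16 =704
r79=1001111 pc5: +32 =736
r80=1010000 pc2: +4 =740
r81=1010001 pc3: +8 =748
r82=1010010 pc3: +8 =756
r83=1010011 pc4: +16 =772
r84=1010100 pc3: +8 =780
r85=1010101 pc4: +16 =796
r86=1010110 pc4: +16 =812
r87=1010111 pc5: +32 =844
r88=1011000 pc3: +8 =852
r89=1011001 pc4: +16 =868
r90=1011010 pc4: +16 =884
r91=1011011 pc5: +32 =916
r92=1011100 pc4: +16 =932
r93=1011101 pc5: +32 =964
r94=1011110 pc5: +32 =996
r95=1011111 pc6: +64 =1060
r96=1100000 pc2: +4 =1064
r97=1100001 pc3: +8 =1072
r98=1100010 pc3: +8 =1080
r99=1100011 pc4: +16 =1096
r100=1100100 pc3: +8 =1104
r101=1100101 pc4: +16 =1120
r102=1100110 pc4: +16 =1136
r103=1100111 pc5: +32 =1168
r104=1101000 pc3: +8 =1176
r105=1101001 pc4: +16 =1192
r106=1101010 pc4: +16 =1208
r107=1101011 pc5: +32 =1240
r108=1101100 pc4: +16 =1256
r109=1101101 pc5: +32 =1288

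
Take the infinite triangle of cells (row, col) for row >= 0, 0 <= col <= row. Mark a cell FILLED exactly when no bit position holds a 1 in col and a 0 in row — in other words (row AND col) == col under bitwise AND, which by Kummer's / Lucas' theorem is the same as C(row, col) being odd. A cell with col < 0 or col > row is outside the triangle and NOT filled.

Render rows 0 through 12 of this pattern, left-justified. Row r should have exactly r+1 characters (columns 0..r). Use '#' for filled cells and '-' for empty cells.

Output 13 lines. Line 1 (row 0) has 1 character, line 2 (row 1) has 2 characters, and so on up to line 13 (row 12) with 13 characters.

Answer: #
##
#-#
####
#---#
##--##
#-#-#-#
########
#-------#
##------##
#-#-----#-#
####----####
#---#---#---#

Derivation:
r0=0: #
r1=1: ##
r2=10: #-#
r3=11: ####
r4=100: #---#
r5=101: ##--##
r6=110: #-#-#-#
r7=111: ########
r8=1000: #-------#
r9=1001: ##------##
r10=1010: #-#-----#-#
r11=1011: ####----####
r12=1100: #---#---#---#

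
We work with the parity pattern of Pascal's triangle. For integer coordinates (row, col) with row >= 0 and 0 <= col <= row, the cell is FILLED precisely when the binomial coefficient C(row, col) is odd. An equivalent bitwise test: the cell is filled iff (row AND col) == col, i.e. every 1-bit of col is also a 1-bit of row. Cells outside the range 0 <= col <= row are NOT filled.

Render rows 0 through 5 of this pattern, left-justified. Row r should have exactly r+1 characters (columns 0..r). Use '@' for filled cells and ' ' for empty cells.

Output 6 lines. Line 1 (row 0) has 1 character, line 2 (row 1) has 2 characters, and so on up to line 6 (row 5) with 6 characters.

Answer: @
@@
@ @
@@@@
@   @
@@  @@

Derivation:
r0=0: @
r1=1: @@
r2=10: @ @
r3=11: @@@@
r4=100: @   @
r5=101: @@  @@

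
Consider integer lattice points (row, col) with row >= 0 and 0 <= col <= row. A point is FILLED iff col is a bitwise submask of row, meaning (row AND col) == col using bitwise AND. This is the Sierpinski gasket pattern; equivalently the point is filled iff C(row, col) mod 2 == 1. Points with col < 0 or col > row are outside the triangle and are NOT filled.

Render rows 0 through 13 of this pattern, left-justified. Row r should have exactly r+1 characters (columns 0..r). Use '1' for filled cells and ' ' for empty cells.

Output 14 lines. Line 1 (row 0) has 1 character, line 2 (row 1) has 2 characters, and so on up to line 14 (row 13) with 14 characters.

r0=0: 1
r1=1: 11
r2=10: 1 1
r3=11: 1111
r4=100: 1   1
r5=101: 11  11
r6=110: 1 1 1 1
r7=111: 11111111
r8=1000: 1       1
r9=1001: 11      11
r10=1010: 1 1     1 1
r11=1011: 1111    1111
r12=1100: 1   1   1   1
r13=1101: 11  11  11  11

Answer: 1
11
1 1
1111
1   1
11  11
1 1 1 1
11111111
1       1
11      11
1 1     1 1
1111    1111
1   1   1   1
11  11  11  11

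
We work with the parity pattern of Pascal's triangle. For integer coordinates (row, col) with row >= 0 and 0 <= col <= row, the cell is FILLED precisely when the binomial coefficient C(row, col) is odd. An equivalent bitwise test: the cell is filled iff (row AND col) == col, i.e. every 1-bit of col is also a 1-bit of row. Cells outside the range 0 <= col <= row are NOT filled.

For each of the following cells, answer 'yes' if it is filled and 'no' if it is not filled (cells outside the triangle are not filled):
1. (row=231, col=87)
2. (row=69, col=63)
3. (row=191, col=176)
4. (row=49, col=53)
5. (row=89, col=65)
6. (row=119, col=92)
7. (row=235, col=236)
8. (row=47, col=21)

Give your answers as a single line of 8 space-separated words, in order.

Answer: no no yes no yes no no no

Derivation:
(231,87): row=0b11100111, col=0b1010111, row AND col = 0b1000111 = 71; 71 != 87 -> empty
(69,63): row=0b1000101, col=0b111111, row AND col = 0b101 = 5; 5 != 63 -> empty
(191,176): row=0b10111111, col=0b10110000, row AND col = 0b10110000 = 176; 176 == 176 -> filled
(49,53): col outside [0, 49] -> not filled
(89,65): row=0b1011001, col=0b1000001, row AND col = 0b1000001 = 65; 65 == 65 -> filled
(119,92): row=0b1110111, col=0b1011100, row AND col = 0b1010100 = 84; 84 != 92 -> empty
(235,236): col outside [0, 235] -> not filled
(47,21): row=0b101111, col=0b10101, row AND col = 0b101 = 5; 5 != 21 -> empty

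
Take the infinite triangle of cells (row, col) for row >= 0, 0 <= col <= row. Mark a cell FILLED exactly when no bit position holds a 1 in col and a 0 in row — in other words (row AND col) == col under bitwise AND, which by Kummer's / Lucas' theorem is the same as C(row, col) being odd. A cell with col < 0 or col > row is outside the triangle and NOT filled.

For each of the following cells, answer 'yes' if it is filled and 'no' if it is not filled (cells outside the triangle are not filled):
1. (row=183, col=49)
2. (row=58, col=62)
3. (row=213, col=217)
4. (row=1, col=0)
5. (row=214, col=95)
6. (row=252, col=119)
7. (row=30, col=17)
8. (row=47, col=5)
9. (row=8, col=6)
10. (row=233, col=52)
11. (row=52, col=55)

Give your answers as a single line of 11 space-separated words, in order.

Answer: yes no no yes no no no yes no no no

Derivation:
(183,49): row=0b10110111, col=0b110001, row AND col = 0b110001 = 49; 49 == 49 -> filled
(58,62): col outside [0, 58] -> not filled
(213,217): col outside [0, 213] -> not filled
(1,0): row=0b1, col=0b0, row AND col = 0b0 = 0; 0 == 0 -> filled
(214,95): row=0b11010110, col=0b1011111, row AND col = 0b1010110 = 86; 86 != 95 -> empty
(252,119): row=0b11111100, col=0b1110111, row AND col = 0b1110100 = 116; 116 != 119 -> empty
(30,17): row=0b11110, col=0b10001, row AND col = 0b10000 = 16; 16 != 17 -> empty
(47,5): row=0b101111, col=0b101, row AND col = 0b101 = 5; 5 == 5 -> filled
(8,6): row=0b1000, col=0b110, row AND col = 0b0 = 0; 0 != 6 -> empty
(233,52): row=0b11101001, col=0b110100, row AND col = 0b100000 = 32; 32 != 52 -> empty
(52,55): col outside [0, 52] -> not filled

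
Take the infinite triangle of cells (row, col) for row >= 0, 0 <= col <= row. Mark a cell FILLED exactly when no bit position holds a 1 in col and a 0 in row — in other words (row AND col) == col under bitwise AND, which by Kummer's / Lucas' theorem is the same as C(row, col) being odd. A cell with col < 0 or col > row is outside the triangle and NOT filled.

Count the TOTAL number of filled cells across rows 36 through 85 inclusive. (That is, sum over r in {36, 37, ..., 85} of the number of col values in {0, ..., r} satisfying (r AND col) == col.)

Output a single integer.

Answer: 690

Derivation:
r36=100100 pc2: +4 =4
r37=100101 pc3: +8 =12
r38=100110 pc3: +8 =20
r39=100111 pc4: +16 =36
r40=101000 pc2: +4 =40
r41=101001 pc3: +8 =48
r42=101010 pc3: +8 =56
r43=101011 pc4: +16 =72
r44=101100 pc3: +8 =80
r45=101101 pc4: +16 =96
r46=101110 pc4: +16 =112
r47=101111 pc5: +32 =144
r48=110000 pc2: +4 =148
r49=110001 pc3: +8 =156
r50=110010 pc3: +8 =164
r51=110011 pc4: +16 =180
r52=110100 pc3: +8 =188
r53=110101 pc4: +16 =204
r54=110110 pc4: +16 =220
r55=110111 pc5: +32 =252
r56=111000 pc3: +8 =260
r57=111001 pc4: +16 =276
r58=111010 pc4: +16 =292
r59=111011 pc5: +32 =324
r60=111100 pc4: +16 =340
r61=111101 pc5: +32 =372
r62=111110 pc5: +32 =404
r63=111111 pc6: +64 =468
r64=1000000 pc1: +2 =470
r65=1000001 pc2: +4 =474
r66=1000010 pc2: +4 =478
r67=1000011 pc3: +8 =486
r68=1000100 pc2: +4 =490
r69=1000101 pc3: +8 =498
r70=1000110 pc3: +8 =506
r71=1000111 pc4: +16 =522
r72=1001000 pc2: +4 =526
r73=1001001 pc3: +8 =534
r74=1001010 pc3: +8 =542
r75=1001011 pc4: +16 =558
r76=1001100 pc3: +8 =566
r77=1001101 pc4: +16 =582
r78=1001110 pc4: +16 =598
r79=1001111 pc5: +32 =630
r80=1010000 pc2: +4 =634
r81=1010001 pc3: +8 =642
r82=1010010 pc3: +8 =650
r83=1010011 pc4: +16 =666
r84=1010100 pc3: +8 =674
r85=1010101 pc4: +16 =690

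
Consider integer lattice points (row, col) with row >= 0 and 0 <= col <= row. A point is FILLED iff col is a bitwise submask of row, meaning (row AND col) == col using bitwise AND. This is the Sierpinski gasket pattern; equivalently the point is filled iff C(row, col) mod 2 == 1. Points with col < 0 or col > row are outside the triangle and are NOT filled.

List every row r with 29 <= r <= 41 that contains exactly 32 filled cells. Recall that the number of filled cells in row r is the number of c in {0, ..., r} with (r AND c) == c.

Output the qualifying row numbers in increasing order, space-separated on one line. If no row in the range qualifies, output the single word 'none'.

Answer: 31

Derivation:
Row r has 2^popcount(r) filled cells, so we need popcount(r) = log2(32) = 5.
Scan r = 29..41 and keep those with exactly 5 one-bits:
r=29=11101 popcount=4 -> skip
r=30=11110 popcount=4 -> skip
r=31=11111 popcount=5 -> KEEP
r=32=100000 popcount=1 -> skip
r=33=100001 popcount=2 -> skip
r=34=100010 popcount=2 -> skip
r=35=100011 popcount=3 -> skip
r=36=100100 popcount=2 -> skip
r=37=100101 popcount=3 -> skip
r=38=100110 popcount=3 -> skip
r=39=100111 popcount=4 -> skip
r=40=101000 popcount=2 -> skip
r=41=101001 popcount=3 -> skip
Kept rows: 31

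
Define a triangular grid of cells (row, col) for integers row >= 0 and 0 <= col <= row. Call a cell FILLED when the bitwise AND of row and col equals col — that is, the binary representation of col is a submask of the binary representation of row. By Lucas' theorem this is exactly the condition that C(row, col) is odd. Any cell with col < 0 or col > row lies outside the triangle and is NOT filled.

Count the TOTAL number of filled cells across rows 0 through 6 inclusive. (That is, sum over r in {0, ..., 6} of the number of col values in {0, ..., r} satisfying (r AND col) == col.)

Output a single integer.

r0=0 pc0: +1 =1
r1=1 pc1: +2 =3
r2=10 pc1: +2 =5
r3=11 pc2: +4 =9
r4=100 pc1: +2 =11
r5=101 pc2: +4 =15
r6=110 pc2: +4 =19

Answer: 19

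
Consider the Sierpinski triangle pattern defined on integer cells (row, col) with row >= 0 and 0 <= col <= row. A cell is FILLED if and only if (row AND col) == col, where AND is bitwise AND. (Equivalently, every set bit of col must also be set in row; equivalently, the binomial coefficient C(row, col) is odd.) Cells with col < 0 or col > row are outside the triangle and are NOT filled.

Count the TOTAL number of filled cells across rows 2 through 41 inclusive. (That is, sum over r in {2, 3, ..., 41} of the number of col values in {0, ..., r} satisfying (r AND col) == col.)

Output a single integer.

r2=10 pc1: +2 =2
r3=11 pc2: +4 =6
r4=100 pc1: +2 =8
r5=101 pc2: +4 =12
r6=110 pc2: +4 =16
r7=111 pc3: +8 =24
r8=1000 pc1: +2 =26
r9=1001 pc2: +4 =30
r10=1010 pc2: +4 =34
r11=1011 pc3: +8 =42
r12=1100 pc2: +4 =46
r13=1101 pc3: +8 =54
r14=1110 pc3: +8 =62
r15=1111 pc4: +16 =78
r16=10000 pc1: +2 =80
r17=10001 pc2: +4 =84
r18=10010 pc2: +4 =88
r19=10011 pc3: +8 =96
r20=10100 pc2: +4 =100
r21=10101 pc3: +8 =108
r22=10110 pc3: +8 =116
r23=10111 pc4: +16 =132
r24=11000 pc2: +4 =136
r25=11001 pc3: +8 =144
r26=11010 pc3: +8 =152
r27=11011 pc4: +16 =168
r28=11100 pc3: +8 =176
r29=11101 pc4: +16 =192
r30=11110 pc4: +16 =208
r31=11111 pc5: +32 =240
r32=100000 pc1: +2 =242
r33=100001 pc2: +4 =246
r34=100010 pc2: +4 =250
r35=100011 pc3: +8 =258
r36=100100 pc2: +4 =262
r37=100101 pc3: +8 =270
r38=100110 pc3: +8 =278
r39=100111 pc4: +16 =294
r40=101000 pc2: +4 =298
r41=101001 pc3: +8 =306

Answer: 306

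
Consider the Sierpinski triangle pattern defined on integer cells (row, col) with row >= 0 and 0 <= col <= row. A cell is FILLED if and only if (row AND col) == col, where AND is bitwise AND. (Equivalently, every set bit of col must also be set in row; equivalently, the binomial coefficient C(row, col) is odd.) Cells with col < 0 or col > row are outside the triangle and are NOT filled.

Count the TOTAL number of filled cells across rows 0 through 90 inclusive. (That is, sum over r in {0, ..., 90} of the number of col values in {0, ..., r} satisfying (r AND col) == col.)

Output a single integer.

r0=0 pc0: +1 =1
r1=1 pc1: +2 =3
r2=10 pc1: +2 =5
r3=11 pc2: +4 =9
r4=100 pc1: +2 =11
r5=101 pc2: +4 =15
r6=110 pc2: +4 =19
r7=111 pc3: +8 =27
r8=1000 pc1: +2 =29
r9=1001 pc2: +4 =33
r10=1010 pc2: +4 =37
r11=1011 pc3: +8 =45
r12=1100 pc2: +4 =49
r13=1101 pc3: +8 =57
r14=1110 pc3: +8 =65
r15=1111 pc4: +16 =81
r16=10000 pc1: +2 =83
r17=10001 pc2: +4 =87
r18=10010 pc2: +4 =91
r19=10011 pc3: +8 =99
r20=10100 pc2: +4 =103
r21=10101 pc3: +8 =111
r22=10110 pc3: +8 =119
r23=10111 pc4: +16 =135
r24=11000 pc2: +4 =139
r25=11001 pc3: +8 =147
r26=11010 pc3: +8 =155
r27=11011 pc4: +16 =171
r28=11100 pc3: +8 =179
r29=11101 pc4: +16 =195
r30=11110 pc4: +16 =211
r31=11111 pc5: +32 =243
r32=100000 pc1: +2 =245
r33=100001 pc2: +4 =249
r34=100010 pc2: +4 =253
r35=100011 pc3: +8 =261
r36=100100 pc2: +4 =265
r37=100101 pc3: +8 =273
r38=100110 pc3: +8 =281
r39=100111 pc4: +16 =297
r40=101000 pc2: +4 =301
r41=101001 pc3: +8 =309
r42=101010 pc3: +8 =317
r43=101011 pc4: +16 =333
r44=101100 pc3: +8 =341
r45=101101 pc4: +16 =357
r46=101110 pc4: +16 =373
r47=101111 pc5: +32 =405
r48=110000 pc2: +4 =409
r49=110001 pc3: +8 =417
r50=110010 pc3: +8 =425
r51=110011 pc4: +16 =441
r52=110100 pc3: +8 =449
r53=110101 pc4: +16 =465
r54=110110 pc4: +16 =481
r55=110111 pc5: +32 =513
r56=111000 pc3: +8 =521
r57=111001 pc4: +16 =537
r58=111010 pc4: +16 =553
r59=111011 pc5: +32 =585
r60=111100 pc4: +16 =601
r61=111101 pc5: +32 =633
r62=111110 pc5: +32 =665
r63=111111 pc6: +64 =729
r64=1000000 pc1: +2 =731
r65=1000001 pc2: +4 =735
r66=1000010 pc2: +4 =739
r67=1000011 pc3: +8 =747
r68=1000100 pc2: +4 =751
r69=1000101 pc3: +8 =759
r70=1000110 pc3: +8 =767
r71=1000111 pc4: +16 =783
r72=1001000 pc2: +4 =787
r73=1001001 pc3: +8 =795
r74=1001010 pc3: +8 =803
r75=1001011 pc4: +16 =819
r76=1001100 pc3: +8 =827
r77=1001101 pc4: +16 =843
r78=1001110 pc4: +16 =859
r79=1001111 pc5: +32 =891
r80=1010000 pc2: +4 =895
r81=1010001 pc3: +8 =903
r82=1010010 pc3: +8 =911
r83=1010011 pc4: +16 =927
r84=1010100 pc3: +8 =935
r85=1010101 pc4: +16 =951
r86=1010110 pc4: +16 =967
r87=1010111 pc5: +32 =999
r88=1011000 pc3: +8 =1007
r89=1011001 pc4: +16 =1023
r90=1011010 pc4: +16 =1039

Answer: 1039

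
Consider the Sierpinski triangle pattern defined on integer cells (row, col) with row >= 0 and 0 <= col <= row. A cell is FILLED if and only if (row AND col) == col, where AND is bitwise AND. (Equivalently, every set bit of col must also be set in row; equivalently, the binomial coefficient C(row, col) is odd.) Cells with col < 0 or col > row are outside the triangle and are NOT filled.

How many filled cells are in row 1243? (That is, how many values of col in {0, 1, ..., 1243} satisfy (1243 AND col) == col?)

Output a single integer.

1243 in binary = 10011011011
popcount(1243) = number of 1-bits in 10011011011 = 7
A col c satisfies (1243 AND c) == c iff every set bit of c is also set in 1243; each of the 7 set bits of 1243 can independently be on or off in c.
count = 2^7 = 128

Answer: 128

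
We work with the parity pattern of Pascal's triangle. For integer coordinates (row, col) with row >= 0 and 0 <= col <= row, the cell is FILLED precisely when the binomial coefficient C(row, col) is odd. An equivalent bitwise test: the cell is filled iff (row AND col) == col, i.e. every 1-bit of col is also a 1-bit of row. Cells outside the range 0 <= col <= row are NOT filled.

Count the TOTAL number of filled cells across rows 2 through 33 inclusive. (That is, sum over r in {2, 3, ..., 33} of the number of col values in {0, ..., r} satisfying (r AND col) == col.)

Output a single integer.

r2=10 pc1: +2 =2
r3=11 pc2: +4 =6
r4=100 pc1: +2 =8
r5=101 pc2: +4 =12
r6=110 pc2: +4 =16
r7=111 pc3: +8 =24
r8=1000 pc1: +2 =26
r9=1001 pc2: +4 =30
r10=1010 pc2: +4 =34
r11=1011 pc3: +8 =42
r12=1100 pc2: +4 =46
r13=1101 pc3: +8 =54
r14=1110 pc3: +8 =62
r15=1111 pc4: +16 =78
r16=10000 pc1: +2 =80
r17=10001 pc2: +4 =84
r18=10010 pc2: +4 =88
r19=10011 pc3: +8 =96
r20=10100 pc2: +4 =100
r21=10101 pc3: +8 =108
r22=10110 pc3: +8 =116
r23=10111 pc4: +16 =132
r24=11000 pc2: +4 =136
r25=11001 pc3: +8 =144
r26=11010 pc3: +8 =152
r27=11011 pc4: +16 =168
r28=11100 pc3: +8 =176
r29=11101 pc4: +16 =192
r30=11110 pc4: +16 =208
r31=11111 pc5: +32 =240
r32=100000 pc1: +2 =242
r33=100001 pc2: +4 =246

Answer: 246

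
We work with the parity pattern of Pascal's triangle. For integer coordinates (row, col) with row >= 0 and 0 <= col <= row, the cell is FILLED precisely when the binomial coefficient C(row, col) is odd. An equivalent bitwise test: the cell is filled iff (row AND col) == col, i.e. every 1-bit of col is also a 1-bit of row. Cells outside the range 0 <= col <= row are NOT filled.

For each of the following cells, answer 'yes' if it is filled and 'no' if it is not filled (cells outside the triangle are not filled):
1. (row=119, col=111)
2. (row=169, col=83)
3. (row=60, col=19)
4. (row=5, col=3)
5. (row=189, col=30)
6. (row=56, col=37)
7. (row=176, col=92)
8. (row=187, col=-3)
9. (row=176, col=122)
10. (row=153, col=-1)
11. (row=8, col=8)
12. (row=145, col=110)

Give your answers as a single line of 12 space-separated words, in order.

Answer: no no no no no no no no no no yes no

Derivation:
(119,111): row=0b1110111, col=0b1101111, row AND col = 0b1100111 = 103; 103 != 111 -> empty
(169,83): row=0b10101001, col=0b1010011, row AND col = 0b1 = 1; 1 != 83 -> empty
(60,19): row=0b111100, col=0b10011, row AND col = 0b10000 = 16; 16 != 19 -> empty
(5,3): row=0b101, col=0b11, row AND col = 0b1 = 1; 1 != 3 -> empty
(189,30): row=0b10111101, col=0b11110, row AND col = 0b11100 = 28; 28 != 30 -> empty
(56,37): row=0b111000, col=0b100101, row AND col = 0b100000 = 32; 32 != 37 -> empty
(176,92): row=0b10110000, col=0b1011100, row AND col = 0b10000 = 16; 16 != 92 -> empty
(187,-3): col outside [0, 187] -> not filled
(176,122): row=0b10110000, col=0b1111010, row AND col = 0b110000 = 48; 48 != 122 -> empty
(153,-1): col outside [0, 153] -> not filled
(8,8): row=0b1000, col=0b1000, row AND col = 0b1000 = 8; 8 == 8 -> filled
(145,110): row=0b10010001, col=0b1101110, row AND col = 0b0 = 0; 0 != 110 -> empty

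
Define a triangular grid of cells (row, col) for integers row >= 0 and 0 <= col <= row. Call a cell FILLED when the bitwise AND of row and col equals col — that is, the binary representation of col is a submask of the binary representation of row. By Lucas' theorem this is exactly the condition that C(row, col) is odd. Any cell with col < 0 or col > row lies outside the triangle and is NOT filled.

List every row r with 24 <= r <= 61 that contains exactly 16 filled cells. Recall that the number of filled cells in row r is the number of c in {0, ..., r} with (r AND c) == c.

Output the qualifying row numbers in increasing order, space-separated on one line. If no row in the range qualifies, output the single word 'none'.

Row r has 2^popcount(r) filled cells, so we need popcount(r) = log2(16) = 4.
Scan r = 24..61 and keep those with exactly 4 one-bits:
r=24=11000 popcount=2 -> skip
r=25=11001 popcount=3 -> skip
r=26=11010 popcount=3 -> skip
r=27=11011 popcount=4 -> KEEP
r=28=11100 popcount=3 -> skip
r=29=11101 popcount=4 -> KEEP
r=30=11110 popcount=4 -> KEEP
r=31=11111 popcount=5 -> skip
r=32=100000 popcount=1 -> skip
r=33=100001 popcount=2 -> skip
r=34=100010 popcount=2 -> skip
r=35=100011 popcount=3 -> skip
r=36=100100 popcount=2 -> skip
r=37=100101 popcount=3 -> skip
r=38=100110 popcount=3 -> skip
r=39=100111 popcount=4 -> KEEP
r=40=101000 popcount=2 -> skip
r=41=101001 popcount=3 -> skip
r=42=101010 popcount=3 -> skip
r=43=101011 popcount=4 -> KEEP
r=44=101100 popcount=3 -> skip
r=45=101101 popcount=4 -> KEEP
r=46=101110 popcount=4 -> KEEP
r=47=101111 popcount=5 -> skip
r=48=110000 popcount=2 -> skip
r=49=110001 popcount=3 -> skip
r=50=110010 popcount=3 -> skip
r=51=110011 popcount=4 -> KEEP
r=52=110100 popcount=3 -> skip
r=53=110101 popcount=4 -> KEEP
r=54=110110 popcount=4 -> KEEP
r=55=110111 popcount=5 -> skip
r=56=111000 popcount=3 -> skip
r=57=111001 popcount=4 -> KEEP
r=58=111010 popcount=4 -> KEEP
r=59=111011 popcount=5 -> skip
r=60=111100 popcount=4 -> KEEP
r=61=111101 popcount=5 -> skip
Kept rows: 27 29 30 39 43 45 46 51 53 54 57 58 60

Answer: 27 29 30 39 43 45 46 51 53 54 57 58 60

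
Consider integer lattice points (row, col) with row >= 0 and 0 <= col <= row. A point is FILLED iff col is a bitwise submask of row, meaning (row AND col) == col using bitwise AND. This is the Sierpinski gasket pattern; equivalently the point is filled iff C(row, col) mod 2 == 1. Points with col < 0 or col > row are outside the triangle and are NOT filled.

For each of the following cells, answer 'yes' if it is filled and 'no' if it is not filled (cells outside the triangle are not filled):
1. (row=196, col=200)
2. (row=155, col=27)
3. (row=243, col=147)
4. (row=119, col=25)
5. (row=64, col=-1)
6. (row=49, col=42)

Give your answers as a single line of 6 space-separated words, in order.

(196,200): col outside [0, 196] -> not filled
(155,27): row=0b10011011, col=0b11011, row AND col = 0b11011 = 27; 27 == 27 -> filled
(243,147): row=0b11110011, col=0b10010011, row AND col = 0b10010011 = 147; 147 == 147 -> filled
(119,25): row=0b1110111, col=0b11001, row AND col = 0b10001 = 17; 17 != 25 -> empty
(64,-1): col outside [0, 64] -> not filled
(49,42): row=0b110001, col=0b101010, row AND col = 0b100000 = 32; 32 != 42 -> empty

Answer: no yes yes no no no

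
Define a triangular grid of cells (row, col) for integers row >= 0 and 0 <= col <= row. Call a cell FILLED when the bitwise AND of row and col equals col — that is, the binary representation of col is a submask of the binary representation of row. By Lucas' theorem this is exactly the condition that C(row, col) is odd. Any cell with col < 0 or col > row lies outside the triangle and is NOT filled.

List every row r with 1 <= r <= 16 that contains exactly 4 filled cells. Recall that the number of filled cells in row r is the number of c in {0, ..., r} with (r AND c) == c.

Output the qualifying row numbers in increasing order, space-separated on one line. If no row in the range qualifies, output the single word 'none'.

Row r has 2^popcount(r) filled cells, so we need popcount(r) = log2(4) = 2.
Scan r = 1..16 and keep those with exactly 2 one-bits:
r=1=1 popcount=1 -> skip
r=2=10 popcount=1 -> skip
r=3=11 popcount=2 -> KEEP
r=4=100 popcount=1 -> skip
r=5=101 popcount=2 -> KEEP
r=6=110 popcount=2 -> KEEP
r=7=111 popcount=3 -> skip
r=8=1000 popcount=1 -> skip
r=9=1001 popcount=2 -> KEEP
r=10=1010 popcount=2 -> KEEP
r=11=1011 popcount=3 -> skip
r=12=1100 popcount=2 -> KEEP
r=13=1101 popcount=3 -> skip
r=14=1110 popcount=3 -> skip
r=15=1111 popcount=4 -> skip
r=16=10000 popcount=1 -> skip
Kept rows: 3 5 6 9 10 12

Answer: 3 5 6 9 10 12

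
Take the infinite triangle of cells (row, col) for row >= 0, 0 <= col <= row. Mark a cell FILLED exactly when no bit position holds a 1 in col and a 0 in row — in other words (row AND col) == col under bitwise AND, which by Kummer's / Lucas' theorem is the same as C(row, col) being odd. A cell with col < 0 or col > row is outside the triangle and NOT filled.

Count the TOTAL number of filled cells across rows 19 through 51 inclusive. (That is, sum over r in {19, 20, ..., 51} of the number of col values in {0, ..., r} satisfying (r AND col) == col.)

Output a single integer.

Answer: 350

Derivation:
r19=10011 pc3: +8 =8
r20=10100 pc2: +4 =12
r21=10101 pc3: +8 =20
r22=10110 pc3: +8 =28
r23=10111 pc4: +16 =44
r24=11000 pc2: +4 =48
r25=11001 pc3: +8 =56
r26=11010 pc3: +8 =64
r27=11011 pc4: +16 =80
r28=11100 pc3: +8 =88
r29=11101 pc4: +16 =104
r30=11110 pc4: +16 =120
r31=11111 pc5: +32 =152
r32=100000 pc1: +2 =154
r33=100001 pc2: +4 =158
r34=100010 pc2: +4 =162
r35=100011 pc3: +8 =170
r36=100100 pc2: +4 =174
r37=100101 pc3: +8 =182
r38=100110 pc3: +8 =190
r39=100111 pc4: +16 =206
r40=101000 pc2: +4 =210
r41=101001 pc3: +8 =218
r42=101010 pc3: +8 =226
r43=101011 pc4: +16 =242
r44=101100 pc3: +8 =250
r45=101101 pc4: +16 =266
r46=101110 pc4: +16 =282
r47=101111 pc5: +32 =314
r48=110000 pc2: +4 =318
r49=110001 pc3: +8 =326
r50=110010 pc3: +8 =334
r51=110011 pc4: +16 =350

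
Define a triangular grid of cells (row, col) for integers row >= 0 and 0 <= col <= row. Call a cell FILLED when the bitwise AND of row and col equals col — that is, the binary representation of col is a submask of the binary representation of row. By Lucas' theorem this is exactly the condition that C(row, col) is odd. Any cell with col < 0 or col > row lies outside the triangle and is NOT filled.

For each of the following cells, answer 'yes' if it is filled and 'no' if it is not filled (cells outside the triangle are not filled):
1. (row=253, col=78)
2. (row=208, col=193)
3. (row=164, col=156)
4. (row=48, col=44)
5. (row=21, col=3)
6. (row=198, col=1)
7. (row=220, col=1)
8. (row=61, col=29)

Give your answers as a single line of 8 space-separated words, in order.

Answer: no no no no no no no yes

Derivation:
(253,78): row=0b11111101, col=0b1001110, row AND col = 0b1001100 = 76; 76 != 78 -> empty
(208,193): row=0b11010000, col=0b11000001, row AND col = 0b11000000 = 192; 192 != 193 -> empty
(164,156): row=0b10100100, col=0b10011100, row AND col = 0b10000100 = 132; 132 != 156 -> empty
(48,44): row=0b110000, col=0b101100, row AND col = 0b100000 = 32; 32 != 44 -> empty
(21,3): row=0b10101, col=0b11, row AND col = 0b1 = 1; 1 != 3 -> empty
(198,1): row=0b11000110, col=0b1, row AND col = 0b0 = 0; 0 != 1 -> empty
(220,1): row=0b11011100, col=0b1, row AND col = 0b0 = 0; 0 != 1 -> empty
(61,29): row=0b111101, col=0b11101, row AND col = 0b11101 = 29; 29 == 29 -> filled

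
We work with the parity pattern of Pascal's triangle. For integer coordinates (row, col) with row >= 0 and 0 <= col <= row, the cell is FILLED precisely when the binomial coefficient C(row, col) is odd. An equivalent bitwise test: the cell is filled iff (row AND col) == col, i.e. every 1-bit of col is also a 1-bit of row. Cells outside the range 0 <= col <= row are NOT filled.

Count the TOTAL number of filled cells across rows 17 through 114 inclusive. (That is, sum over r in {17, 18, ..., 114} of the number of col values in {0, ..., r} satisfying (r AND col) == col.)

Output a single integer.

r17=10001 pc2: +4 =4
r18=10010 pc2: +4 =8
r19=10011 pc3: +8 =16
r20=10100 pc2: +4 =20
r21=10101 pc3: +8 =28
r22=10110 pc3: +8 =36
r23=10111 pc4: +16 =52
r24=11000 pc2: +4 =56
r25=11001 pc3: +8 =64
r26=11010 pc3: +8 =72
r27=11011 pc4: +16 =88
r28=11100 pc3: +8 =96
r29=11101 pc4: +16 =112
r30=11110 pc4: +16 =128
r31=11111 pc5: +32 =160
r32=100000 pc1: +2 =162
r33=100001 pc2: +4 =166
r34=100010 pc2: +4 =170
r35=100011 pc3: +8 =178
r36=100100 pc2: +4 =182
r37=100101 pc3: +8 =190
r38=100110 pc3: +8 =198
r39=100111 pc4: +16 =214
r40=101000 pc2: +4 =218
r41=101001 pc3: +8 =226
r42=101010 pc3: +8 =234
r43=101011 pc4: +16 =250
r44=101100 pc3: +8 =258
r45=101101 pc4: +16 =274
r46=101110 pc4: +16 =290
r47=101111 pc5: +32 =322
r48=110000 pc2: +4 =326
r49=110001 pc3: +8 =334
r50=110010 pc3: +8 =342
r51=110011 pc4: +16 =358
r52=110100 pc3: +8 =366
r53=110101 pc4: +16 =382
r54=110110 pc4: +16 =398
r55=110111 pc5: +32 =430
r56=111000 pc3: +8 =438
r57=111001 pc4: +16 =454
r58=111010 pc4: +16 =470
r59=111011 pc5: +32 =502
r60=111100 pc4: +16 =518
r61=111101 pc5: +32 =550
r62=111110 pc5: +32 =582
r63=111111 pc6: +64 =646
r64=1000000 pc1: +2 =648
r65=1000001 pc2: +4 =652
r66=1000010 pc2: +4 =656
r67=1000011 pc3: +8 =664
r68=1000100 pc2: +4 =668
r69=1000101 pc3: +8 =676
r70=1000110 pc3: +8 =684
r71=1000111 pc4: +16 =700
r72=1001000 pc2: +4 =704
r73=1001001 pc3: +8 =712
r74=1001010 pc3: +8 =720
r75=1001011 pc4: +16 =736
r76=1001100 pc3: +8 =744
r77=1001101 pc4: +16 =760
r78=1001110 pc4: +16 =776
r79=1001111 pc5: +32 =808
r80=1010000 pc2: +4 =812
r81=1010001 pc3: +8 =820
r82=1010010 pc3: +8 =828
r83=1010011 pc4: +16 =844
r84=1010100 pc3: +8 =852
r85=1010101 pc4: +16 =868
r86=1010110 pc4: +16 =884
r87=1010111 pc5: +32 =916
r88=1011000 pc3: +8 =924
r89=1011001 pc4: +16 =940
r90=1011010 pc4: +16 =956
r91=1011011 pc5: +32 =988
r92=1011100 pc4: +16 =1004
r93=1011101 pc5: +32 =1036
r94=1011110 pc5: +32 =1068
r95=1011111 pc6: +64 =1132
r96=1100000 pc2: +4 =1136
r97=1100001 pc3: +8 =1144
r98=1100010 pc3: +8 =1152
r99=1100011 pc4: +16 =1168
r100=1100100 pc3: +8 =1176
r101=1100101 pc4: +16 =1192
r102=1100110 pc4: +16 =1208
r103=1100111 pc5: +32 =1240
r104=1101000 pc3: +8 =1248
r105=1101001 pc4: +16 =1264
r106=1101010 pc4: +16 =1280
r107=1101011 pc5: +32 =1312
r108=1101100 pc4: +16 =1328
r109=1101101 pc5: +32 =1360
r110=1101110 pc5: +32 =1392
r111=1101111 pc6: +64 =1456
r112=1110000 pc3: +8 =1464
r113=1110001 pc4: +16 =1480
r114=1110010 pc4: +16 =1496

Answer: 1496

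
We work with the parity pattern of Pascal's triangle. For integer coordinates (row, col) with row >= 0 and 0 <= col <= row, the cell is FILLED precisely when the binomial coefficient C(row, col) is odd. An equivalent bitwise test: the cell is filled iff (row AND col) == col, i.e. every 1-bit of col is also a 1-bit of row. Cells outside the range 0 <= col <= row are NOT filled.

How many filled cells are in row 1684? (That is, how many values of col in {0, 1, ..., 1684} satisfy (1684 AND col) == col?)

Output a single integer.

Answer: 32

Derivation:
1684 in binary = 11010010100
popcount(1684) = number of 1-bits in 11010010100 = 5
A col c satisfies (1684 AND c) == c iff every set bit of c is also set in 1684; each of the 5 set bits of 1684 can independently be on or off in c.
count = 2^5 = 32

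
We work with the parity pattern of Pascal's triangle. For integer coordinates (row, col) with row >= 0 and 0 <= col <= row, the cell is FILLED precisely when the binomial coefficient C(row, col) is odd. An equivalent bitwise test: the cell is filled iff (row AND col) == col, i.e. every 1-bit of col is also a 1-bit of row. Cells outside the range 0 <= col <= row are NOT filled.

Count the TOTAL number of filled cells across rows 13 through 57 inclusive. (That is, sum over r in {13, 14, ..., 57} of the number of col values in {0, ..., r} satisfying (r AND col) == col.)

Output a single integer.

r13=1101 pc3: +8 =8
r14=1110 pc3: +8 =16
r15=1111 pc4: +16 =32
r16=10000 pc1: +2 =34
r17=10001 pc2: +4 =38
r18=10010 pc2: +4 =42
r19=10011 pc3: +8 =50
r20=10100 pc2: +4 =54
r21=10101 pc3: +8 =62
r22=10110 pc3: +8 =70
r23=10111 pc4: +16 =86
r24=11000 pc2: +4 =90
r25=11001 pc3: +8 =98
r26=11010 pc3: +8 =106
r27=11011 pc4: +16 =122
r28=11100 pc3: +8 =130
r29=11101 pc4: +16 =146
r30=11110 pc4: +16 =162
r31=11111 pc5: +32 =194
r32=100000 pc1: +2 =196
r33=100001 pc2: +4 =200
r34=100010 pc2: +4 =204
r35=100011 pc3: +8 =212
r36=100100 pc2: +4 =216
r37=100101 pc3: +8 =224
r38=100110 pc3: +8 =232
r39=100111 pc4: +16 =248
r40=101000 pc2: +4 =252
r41=101001 pc3: +8 =260
r42=101010 pc3: +8 =268
r43=101011 pc4: +16 =284
r44=101100 pc3: +8 =292
r45=101101 pc4: +16 =308
r46=101110 pc4: +16 =324
r47=101111 pc5: +32 =356
r48=110000 pc2: +4 =360
r49=110001 pc3: +8 =368
r50=110010 pc3: +8 =376
r51=110011 pc4: +16 =392
r52=110100 pc3: +8 =400
r53=110101 pc4: +16 =416
r54=110110 pc4: +16 =432
r55=110111 pc5: +32 =464
r56=111000 pc3: +8 =472
r57=111001 pc4: +16 =488

Answer: 488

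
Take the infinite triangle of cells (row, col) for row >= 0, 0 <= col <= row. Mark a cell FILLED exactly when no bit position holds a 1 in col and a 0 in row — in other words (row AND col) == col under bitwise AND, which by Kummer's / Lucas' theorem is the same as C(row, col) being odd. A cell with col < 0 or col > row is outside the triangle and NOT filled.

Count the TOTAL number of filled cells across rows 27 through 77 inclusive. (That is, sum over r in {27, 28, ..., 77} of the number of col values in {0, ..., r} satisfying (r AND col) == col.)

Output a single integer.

r27=11011 pc4: +16 =16
r28=11100 pc3: +8 =24
r29=11101 pc4: +16 =40
r30=11110 pc4: +16 =56
r31=11111 pc5: +32 =88
r32=100000 pc1: +2 =90
r33=100001 pc2: +4 =94
r34=100010 pc2: +4 =98
r35=100011 pc3: +8 =106
r36=100100 pc2: +4 =110
r37=100101 pc3: +8 =118
r38=100110 pc3: +8 =126
r39=100111 pc4: +16 =142
r40=101000 pc2: +4 =146
r41=101001 pc3: +8 =154
r42=101010 pc3: +8 =162
r43=101011 pc4: +16 =178
r44=101100 pc3: +8 =186
r45=101101 pc4: +16 =202
r46=101110 pc4: +16 =218
r47=101111 pc5: +32 =250
r48=110000 pc2: +4 =254
r49=110001 pc3: +8 =262
r50=110010 pc3: +8 =270
r51=110011 pc4: +16 =286
r52=110100 pc3: +8 =294
r53=110101 pc4: +16 =310
r54=110110 pc4: +16 =326
r55=110111 pc5: +32 =358
r56=111000 pc3: +8 =366
r57=111001 pc4: +16 =382
r58=111010 pc4: +16 =398
r59=111011 pc5: +32 =430
r60=111100 pc4: +16 =446
r61=111101 pc5: +32 =478
r62=111110 pc5: +32 =510
r63=111111 pc6: +64 =574
r64=1000000 pc1: +2 =576
r65=1000001 pc2: +4 =580
r66=1000010 pc2: +4 =584
r67=1000011 pc3: +8 =592
r68=1000100 pc2: +4 =596
r69=1000101 pc3: +8 =604
r70=1000110 pc3: +8 =612
r71=1000111 pc4: +16 =628
r72=1001000 pc2: +4 =632
r73=1001001 pc3: +8 =640
r74=1001010 pc3: +8 =648
r75=1001011 pc4: +16 =664
r76=1001100 pc3: +8 =672
r77=1001101 pc4: +16 =688

Answer: 688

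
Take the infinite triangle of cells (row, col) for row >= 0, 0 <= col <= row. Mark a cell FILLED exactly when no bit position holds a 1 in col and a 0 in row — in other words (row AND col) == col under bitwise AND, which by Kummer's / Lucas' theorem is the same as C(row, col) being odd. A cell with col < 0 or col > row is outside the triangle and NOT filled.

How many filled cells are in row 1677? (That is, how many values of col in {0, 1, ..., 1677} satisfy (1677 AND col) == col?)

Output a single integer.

1677 in binary = 11010001101
popcount(1677) = number of 1-bits in 11010001101 = 6
A col c satisfies (1677 AND c) == c iff every set bit of c is also set in 1677; each of the 6 set bits of 1677 can independently be on or off in c.
count = 2^6 = 64

Answer: 64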